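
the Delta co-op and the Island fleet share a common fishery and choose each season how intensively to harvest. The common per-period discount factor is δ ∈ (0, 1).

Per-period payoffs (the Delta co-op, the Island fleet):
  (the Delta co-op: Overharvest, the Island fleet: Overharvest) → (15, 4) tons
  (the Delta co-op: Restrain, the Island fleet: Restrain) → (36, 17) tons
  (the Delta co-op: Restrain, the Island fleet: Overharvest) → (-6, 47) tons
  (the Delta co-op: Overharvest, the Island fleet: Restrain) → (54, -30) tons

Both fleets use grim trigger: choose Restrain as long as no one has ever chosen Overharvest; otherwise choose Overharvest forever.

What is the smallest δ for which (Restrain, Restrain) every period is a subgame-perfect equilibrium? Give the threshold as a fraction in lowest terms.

30/43

For the Delta co-op: deviation gain 54−36 = 18, per-period punishment loss 36−15 = 21. IC gives δ ≥ 18/39 = 6/13.
For the Island fleet: gain 30, loss 13 per period, so δ ≥ 30/43.
The tighter constraint is the Island fleet's, so cooperation needs δ ≥ 30/43.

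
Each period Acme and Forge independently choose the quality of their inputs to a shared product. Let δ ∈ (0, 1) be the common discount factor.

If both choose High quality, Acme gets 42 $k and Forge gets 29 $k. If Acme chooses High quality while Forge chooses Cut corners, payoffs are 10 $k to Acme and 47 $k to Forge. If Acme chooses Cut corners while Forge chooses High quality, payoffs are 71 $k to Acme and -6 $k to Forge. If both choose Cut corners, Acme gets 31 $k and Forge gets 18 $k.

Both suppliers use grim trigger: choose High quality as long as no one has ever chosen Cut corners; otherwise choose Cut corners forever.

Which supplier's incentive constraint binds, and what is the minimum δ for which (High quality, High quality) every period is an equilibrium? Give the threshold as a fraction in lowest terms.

Acme; δ ≥ 29/40

Acme's threshold: (71−42)/(71−31) = 29/40.
Forge's threshold: (47−29)/(47−18) = 18/29.
29/40 > 18/29, so Acme binds and δ* = 29/40.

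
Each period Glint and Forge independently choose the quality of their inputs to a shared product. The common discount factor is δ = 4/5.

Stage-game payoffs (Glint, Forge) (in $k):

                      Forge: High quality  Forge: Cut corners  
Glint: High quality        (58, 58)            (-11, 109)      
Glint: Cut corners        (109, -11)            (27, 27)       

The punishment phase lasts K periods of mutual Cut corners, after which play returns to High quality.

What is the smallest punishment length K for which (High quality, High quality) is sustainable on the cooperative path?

IC: δ(1−δ^K)/(1−δ) ≥ (109−58)/(58−27) = 51/31.
With δ = 4/5: need 1 − δ^K ≥ 51/31·(1−4/5)/(4/5), i.e. δ^K ≤ 0.5887.
Since (4/5)^2 = 0.6400 and (4/5)^3 = 0.5120, the smallest such K is 3.

3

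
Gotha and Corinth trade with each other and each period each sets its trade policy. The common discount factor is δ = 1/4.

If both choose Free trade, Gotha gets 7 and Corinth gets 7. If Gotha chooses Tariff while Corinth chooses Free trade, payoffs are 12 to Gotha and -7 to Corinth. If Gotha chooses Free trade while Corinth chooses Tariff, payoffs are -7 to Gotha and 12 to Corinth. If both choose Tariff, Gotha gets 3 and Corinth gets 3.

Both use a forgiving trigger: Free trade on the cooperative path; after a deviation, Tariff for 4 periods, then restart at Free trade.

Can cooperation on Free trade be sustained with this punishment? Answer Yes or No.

IC: δ+…+δ^4 ≥ (12−7)/(7−3) = 5/4.
At δ = 1/4: partial sum = 0.3320 < 1.2500. Cooperation not sustainable.

No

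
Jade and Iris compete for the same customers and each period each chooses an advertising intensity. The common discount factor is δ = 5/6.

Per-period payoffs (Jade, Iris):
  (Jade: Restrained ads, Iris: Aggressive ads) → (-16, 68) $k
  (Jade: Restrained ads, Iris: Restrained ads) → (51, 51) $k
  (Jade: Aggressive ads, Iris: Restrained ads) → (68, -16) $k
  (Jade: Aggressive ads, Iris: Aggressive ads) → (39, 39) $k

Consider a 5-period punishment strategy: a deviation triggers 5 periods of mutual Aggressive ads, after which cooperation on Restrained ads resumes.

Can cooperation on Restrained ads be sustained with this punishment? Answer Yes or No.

Comparing payoff streams over the 6 periods until play realigns: cooperate → 51(1+δ+…+δ^5); deviate → 68 + 39(δ+…+δ^5).
Cooperation is sustained iff (51−39)(δ+…+δ^5) ≥ 68−51.
δ+…+δ^5 = 5/6·(1−(5/6)^5)/(1−5/6) = 2.9906, and (68−51)/(51−39) = 1.4167.
2.9906 ≥ 1.4167, so cooperation is sustainable.

Yes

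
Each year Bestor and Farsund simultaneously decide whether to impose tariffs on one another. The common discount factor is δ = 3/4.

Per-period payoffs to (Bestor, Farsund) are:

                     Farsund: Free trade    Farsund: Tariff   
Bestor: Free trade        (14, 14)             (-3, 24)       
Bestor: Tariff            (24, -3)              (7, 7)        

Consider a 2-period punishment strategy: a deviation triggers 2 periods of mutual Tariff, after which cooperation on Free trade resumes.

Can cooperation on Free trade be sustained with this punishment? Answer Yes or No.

A one-shot deviation gives 24 now, then 7 for 2 periods, then back to 14.
Gain from deviating: (24−14) today; loss: (14−7) in each of the next 2 periods.
No-deviation condition: (14−7)(δ+…+δ^2) ≥ 24−14, i.e. δ+…+δ^2 ≥ 10/7.
At δ = 3/4: δ+…+δ^2 = 1.3125 < 1.4286.
So cooperation is not sustainable.

No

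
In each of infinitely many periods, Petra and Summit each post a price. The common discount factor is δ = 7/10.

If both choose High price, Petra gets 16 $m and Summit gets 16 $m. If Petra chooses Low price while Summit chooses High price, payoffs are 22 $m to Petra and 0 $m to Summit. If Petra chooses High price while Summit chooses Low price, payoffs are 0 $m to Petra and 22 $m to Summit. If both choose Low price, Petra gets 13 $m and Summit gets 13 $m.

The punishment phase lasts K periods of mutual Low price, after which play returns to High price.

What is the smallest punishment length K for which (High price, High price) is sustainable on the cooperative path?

IC: δ(1−δ^K)/(1−δ) ≥ (22−16)/(16−13) = 2.
With δ = 7/10: need 1 − δ^K ≥ 2·(1−7/10)/(7/10), i.e. δ^K ≤ 0.1429.
Since (7/10)^5 = 0.1681 and (7/10)^6 = 0.1176, the smallest such K is 6.

6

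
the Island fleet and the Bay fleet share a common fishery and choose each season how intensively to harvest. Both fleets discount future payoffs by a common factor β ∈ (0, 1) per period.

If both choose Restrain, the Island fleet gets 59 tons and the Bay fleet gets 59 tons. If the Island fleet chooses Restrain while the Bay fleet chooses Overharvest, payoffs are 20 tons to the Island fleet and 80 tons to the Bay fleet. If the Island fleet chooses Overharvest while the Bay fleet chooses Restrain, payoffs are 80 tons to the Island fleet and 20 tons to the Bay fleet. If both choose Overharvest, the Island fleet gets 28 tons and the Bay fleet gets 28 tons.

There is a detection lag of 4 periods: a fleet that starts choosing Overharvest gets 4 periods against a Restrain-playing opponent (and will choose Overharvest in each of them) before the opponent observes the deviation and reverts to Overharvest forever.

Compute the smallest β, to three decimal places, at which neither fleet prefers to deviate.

0.797

A deviator earns 80 for 4 periods, then 28 forever; cooperating earns 59 forever. Multiplying the IC by (1−β):
59 ≥ 80(1−β^4) + 28β^4, so 52·β^4 ≥ 21 and β^4 ≥ 21/52.
β ≥ (21/52)^(1/4) ≈ 0.797.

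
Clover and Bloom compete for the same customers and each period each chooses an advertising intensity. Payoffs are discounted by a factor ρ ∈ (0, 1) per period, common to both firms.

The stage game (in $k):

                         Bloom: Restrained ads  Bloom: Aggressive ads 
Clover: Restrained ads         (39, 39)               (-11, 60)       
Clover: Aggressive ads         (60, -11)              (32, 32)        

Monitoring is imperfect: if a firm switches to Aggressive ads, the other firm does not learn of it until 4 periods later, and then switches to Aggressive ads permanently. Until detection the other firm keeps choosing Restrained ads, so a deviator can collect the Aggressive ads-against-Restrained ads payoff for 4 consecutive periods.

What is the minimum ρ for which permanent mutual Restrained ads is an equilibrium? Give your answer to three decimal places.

0.931

A deviator earns 60 for 4 periods, then 32 forever; cooperating earns 39 forever. Multiplying the IC by (1−ρ):
39 ≥ 60(1−ρ^4) + 32ρ^4, so 28·ρ^4 ≥ 21 and ρ^4 ≥ 3/4.
ρ ≥ (3/4)^(1/4) ≈ 0.931.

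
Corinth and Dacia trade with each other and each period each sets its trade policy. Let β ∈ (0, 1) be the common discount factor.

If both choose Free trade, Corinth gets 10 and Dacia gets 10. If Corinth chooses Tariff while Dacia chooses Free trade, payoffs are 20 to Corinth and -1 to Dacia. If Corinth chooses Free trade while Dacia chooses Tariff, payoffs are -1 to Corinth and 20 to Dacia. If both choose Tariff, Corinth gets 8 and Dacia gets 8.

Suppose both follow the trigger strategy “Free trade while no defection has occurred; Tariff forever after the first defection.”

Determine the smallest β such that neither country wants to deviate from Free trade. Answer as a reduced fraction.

5/6

Cooperation forever yields 10 each period: 10/(1−β).
Deviating yields 20 once, then 8 forever: 20 + 8β/(1−β).
No profitable deviation requires 10/(1−β) ≥ 20 + 8β/(1−β).
Multiplying by (1−β): 10 ≥ 20(1−β) + 8β = 20 − 12β.
So 12β ≥ 10, i.e. β ≥ 10/12 = 5/6.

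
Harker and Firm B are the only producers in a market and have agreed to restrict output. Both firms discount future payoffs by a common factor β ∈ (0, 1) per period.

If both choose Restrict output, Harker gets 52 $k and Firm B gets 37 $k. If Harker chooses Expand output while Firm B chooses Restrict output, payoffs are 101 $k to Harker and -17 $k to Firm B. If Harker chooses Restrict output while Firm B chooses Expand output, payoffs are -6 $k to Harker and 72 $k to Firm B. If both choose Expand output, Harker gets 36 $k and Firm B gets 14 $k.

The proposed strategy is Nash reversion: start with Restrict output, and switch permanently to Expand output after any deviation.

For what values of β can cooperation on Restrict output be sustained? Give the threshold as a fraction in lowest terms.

49/65

Harker's threshold: (101−52)/(101−36) = 49/65.
Firm B's threshold: (72−37)/(72−14) = 35/58.
49/65 > 35/58, so Harker binds and β* = 49/65.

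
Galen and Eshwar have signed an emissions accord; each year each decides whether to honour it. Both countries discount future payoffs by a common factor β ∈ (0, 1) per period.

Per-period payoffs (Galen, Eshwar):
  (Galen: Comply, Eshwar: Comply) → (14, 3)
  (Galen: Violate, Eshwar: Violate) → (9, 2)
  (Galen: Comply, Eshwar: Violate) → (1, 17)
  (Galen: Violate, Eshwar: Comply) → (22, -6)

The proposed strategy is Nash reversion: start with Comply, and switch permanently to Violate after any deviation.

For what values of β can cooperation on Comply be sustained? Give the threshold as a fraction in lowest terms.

14/15

For Galen: deviation gain 22−14 = 8, per-period punishment loss 14−9 = 5. IC gives β ≥ 8/13.
For Eshwar: gain 14, loss 1 per period, so β ≥ 14/15.
The tighter constraint is Eshwar's, so cooperation needs β ≥ 14/15.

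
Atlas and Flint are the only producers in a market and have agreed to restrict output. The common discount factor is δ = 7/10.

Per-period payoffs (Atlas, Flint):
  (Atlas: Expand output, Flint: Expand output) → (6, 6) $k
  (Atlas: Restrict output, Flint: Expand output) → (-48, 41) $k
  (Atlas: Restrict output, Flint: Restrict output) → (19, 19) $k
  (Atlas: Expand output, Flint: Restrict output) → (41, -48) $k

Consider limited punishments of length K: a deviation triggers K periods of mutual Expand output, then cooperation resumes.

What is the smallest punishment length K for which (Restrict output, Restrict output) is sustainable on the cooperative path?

Need Σ_{k=1}^{K} δ^k ≥ (41−19)/(19−6) = 1.6923 at δ = 7/10.
At K = 3 the sum is 1.5330 < 1.6923; at K = 4 it is 1.7731 ≥ 1.6923.
So the minimum punishment length is K = 4.

4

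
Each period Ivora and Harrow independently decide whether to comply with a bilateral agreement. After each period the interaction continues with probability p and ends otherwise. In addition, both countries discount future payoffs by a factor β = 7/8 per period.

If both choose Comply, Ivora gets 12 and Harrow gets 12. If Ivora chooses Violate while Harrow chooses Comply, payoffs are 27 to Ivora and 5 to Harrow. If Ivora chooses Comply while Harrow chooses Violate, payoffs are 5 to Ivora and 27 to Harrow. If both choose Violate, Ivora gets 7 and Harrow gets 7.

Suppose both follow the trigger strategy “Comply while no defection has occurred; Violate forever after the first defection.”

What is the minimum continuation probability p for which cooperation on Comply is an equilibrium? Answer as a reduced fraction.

6/7

Expected continuation weight on next period's payoff is β·p = 7/8·p, which plays the role of the discount factor.
Cooperation requires 7/8·p ≥ (27−12)/(27−7) = 3/4, hence p ≥ 6/7.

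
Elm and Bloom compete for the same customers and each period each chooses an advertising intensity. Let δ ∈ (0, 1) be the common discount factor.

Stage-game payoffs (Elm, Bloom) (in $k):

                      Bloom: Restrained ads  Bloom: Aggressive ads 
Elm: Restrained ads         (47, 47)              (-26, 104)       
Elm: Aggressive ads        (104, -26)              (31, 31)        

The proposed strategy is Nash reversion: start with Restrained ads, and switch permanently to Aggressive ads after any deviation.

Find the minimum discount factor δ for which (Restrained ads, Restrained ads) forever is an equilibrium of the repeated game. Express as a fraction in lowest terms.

One-period gain from deviating is 104 − 47 = 57. The loss is 47 − 31 = 16 in every subsequent period, with present value 16·δ/(1−δ).
Deviation is unprofitable when 16·δ/(1−δ) ≥ 57, i.e. δ/(1−δ) ≥ 57/16.
Equivalently δ ≥ 57/(57+16) = 57/73.

57/73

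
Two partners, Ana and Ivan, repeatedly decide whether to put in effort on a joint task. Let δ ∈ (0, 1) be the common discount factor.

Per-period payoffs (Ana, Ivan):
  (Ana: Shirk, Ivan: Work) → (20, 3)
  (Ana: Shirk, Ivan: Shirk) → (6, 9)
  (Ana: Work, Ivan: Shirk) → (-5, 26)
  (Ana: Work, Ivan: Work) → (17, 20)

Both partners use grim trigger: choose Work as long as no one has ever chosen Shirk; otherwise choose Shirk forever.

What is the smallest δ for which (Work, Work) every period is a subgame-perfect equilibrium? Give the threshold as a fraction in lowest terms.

For Ana: deviation gain 20−17 = 3, per-period punishment loss 17−6 = 11. IC gives δ ≥ 3/14.
For Ivan: gain 6, loss 11 per period, so δ ≥ 6/17.
The tighter constraint is Ivan's, so cooperation needs δ ≥ 6/17.

6/17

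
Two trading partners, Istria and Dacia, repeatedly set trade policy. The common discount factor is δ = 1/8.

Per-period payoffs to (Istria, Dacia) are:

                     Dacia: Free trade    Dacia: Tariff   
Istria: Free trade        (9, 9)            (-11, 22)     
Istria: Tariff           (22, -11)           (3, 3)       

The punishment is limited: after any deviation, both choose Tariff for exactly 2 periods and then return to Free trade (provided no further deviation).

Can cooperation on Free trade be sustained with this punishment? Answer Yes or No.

IC: δ+…+δ^2 ≥ (22−9)/(9−3) = 13/6.
At δ = 1/8: partial sum = 0.1406 < 2.1667. Cooperation not sustainable.

No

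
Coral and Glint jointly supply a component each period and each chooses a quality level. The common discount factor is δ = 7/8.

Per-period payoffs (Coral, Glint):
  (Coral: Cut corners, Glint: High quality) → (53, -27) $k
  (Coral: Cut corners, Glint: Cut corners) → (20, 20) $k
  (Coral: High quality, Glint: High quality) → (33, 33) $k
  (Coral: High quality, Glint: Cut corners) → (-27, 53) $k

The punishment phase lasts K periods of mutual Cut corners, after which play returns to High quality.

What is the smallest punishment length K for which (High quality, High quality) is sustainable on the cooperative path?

Need Σ_{k=1}^{K} δ^k ≥ (53−33)/(33−20) = 1.5385 at δ = 7/8.
At K = 1 the sum is 0.8750 < 1.5385; at K = 2 it is 1.6406 ≥ 1.5385.
So the minimum punishment length is K = 2.

2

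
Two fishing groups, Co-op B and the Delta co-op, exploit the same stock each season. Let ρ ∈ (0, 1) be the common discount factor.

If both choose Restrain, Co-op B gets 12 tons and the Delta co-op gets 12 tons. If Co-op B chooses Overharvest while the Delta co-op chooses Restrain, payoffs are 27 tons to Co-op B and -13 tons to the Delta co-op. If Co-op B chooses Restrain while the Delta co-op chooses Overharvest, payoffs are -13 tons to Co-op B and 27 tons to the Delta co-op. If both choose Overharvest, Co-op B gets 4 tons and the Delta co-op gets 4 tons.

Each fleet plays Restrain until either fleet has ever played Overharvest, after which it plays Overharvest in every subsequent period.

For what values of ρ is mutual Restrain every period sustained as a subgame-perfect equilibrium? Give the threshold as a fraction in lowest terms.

One-period gain from deviating is 27 − 12 = 15. The loss is 12 − 4 = 8 in every subsequent period, with present value 8·ρ/(1−ρ).
Deviation is unprofitable when 8·ρ/(1−ρ) ≥ 15, i.e. ρ/(1−ρ) ≥ 15/8.
Equivalently ρ ≥ 15/(15+8) = 15/23.

15/23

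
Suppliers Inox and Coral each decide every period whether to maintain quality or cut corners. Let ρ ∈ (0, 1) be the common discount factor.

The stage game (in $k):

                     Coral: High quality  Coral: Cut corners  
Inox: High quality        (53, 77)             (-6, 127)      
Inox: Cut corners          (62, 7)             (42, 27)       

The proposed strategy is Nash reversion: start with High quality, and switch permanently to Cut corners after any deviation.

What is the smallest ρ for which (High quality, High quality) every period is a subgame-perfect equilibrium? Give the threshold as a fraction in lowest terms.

1/2

For Inox: deviation gain 62−53 = 9, per-period punishment loss 53−42 = 11. IC gives ρ ≥ 9/20.
For Coral: gain 50, loss 50 per period, so ρ ≥ 50/100 = 1/2.
The tighter constraint is Coral's, so cooperation needs ρ ≥ 1/2.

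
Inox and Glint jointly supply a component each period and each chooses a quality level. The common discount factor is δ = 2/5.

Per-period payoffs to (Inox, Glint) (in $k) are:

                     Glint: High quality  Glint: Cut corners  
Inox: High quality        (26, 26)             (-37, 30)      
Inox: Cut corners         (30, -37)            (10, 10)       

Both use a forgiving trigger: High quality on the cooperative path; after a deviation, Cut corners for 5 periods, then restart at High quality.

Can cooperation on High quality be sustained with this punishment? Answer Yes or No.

Yes

A one-shot deviation gives 30 now, then 10 for 5 periods, then back to 26.
Gain from deviating: (30−26) today; loss: (26−10) in each of the next 5 periods.
No-deviation condition: (26−10)(δ+…+δ^5) ≥ 30−26, i.e. δ+…+δ^5 ≥ 1/4.
At δ = 2/5: δ+…+δ^5 = 0.6598 ≥ 0.2500.
So cooperation is sustainable.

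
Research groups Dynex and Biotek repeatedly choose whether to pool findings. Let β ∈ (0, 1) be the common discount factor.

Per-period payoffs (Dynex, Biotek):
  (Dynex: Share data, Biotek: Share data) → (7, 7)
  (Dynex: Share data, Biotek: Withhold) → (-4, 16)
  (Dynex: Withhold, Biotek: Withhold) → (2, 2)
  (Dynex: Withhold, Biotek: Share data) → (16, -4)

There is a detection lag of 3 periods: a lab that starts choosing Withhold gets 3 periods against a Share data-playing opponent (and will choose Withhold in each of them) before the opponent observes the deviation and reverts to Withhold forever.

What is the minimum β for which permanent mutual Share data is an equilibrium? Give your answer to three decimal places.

A deviator earns 16 for 3 periods, then 2 forever; cooperating earns 7 forever. Multiplying the IC by (1−β):
7 ≥ 16(1−β^3) + 2β^3, so 14·β^3 ≥ 9 and β^3 ≥ 9/14.
β ≥ (9/14)^(1/3) ≈ 0.863.

0.863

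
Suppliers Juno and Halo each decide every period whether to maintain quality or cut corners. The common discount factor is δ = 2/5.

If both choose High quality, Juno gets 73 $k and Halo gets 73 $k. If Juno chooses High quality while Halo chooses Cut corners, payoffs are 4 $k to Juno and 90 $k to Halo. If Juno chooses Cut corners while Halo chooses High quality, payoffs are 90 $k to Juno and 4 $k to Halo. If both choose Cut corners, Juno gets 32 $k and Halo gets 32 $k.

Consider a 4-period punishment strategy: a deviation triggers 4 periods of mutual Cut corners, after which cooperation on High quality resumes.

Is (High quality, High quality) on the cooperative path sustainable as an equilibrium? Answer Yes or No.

Yes

IC: δ+…+δ^4 ≥ (90−73)/(73−32) = 17/41.
At δ = 2/5: partial sum = 0.6496 ≥ 0.4146. Cooperation sustainable.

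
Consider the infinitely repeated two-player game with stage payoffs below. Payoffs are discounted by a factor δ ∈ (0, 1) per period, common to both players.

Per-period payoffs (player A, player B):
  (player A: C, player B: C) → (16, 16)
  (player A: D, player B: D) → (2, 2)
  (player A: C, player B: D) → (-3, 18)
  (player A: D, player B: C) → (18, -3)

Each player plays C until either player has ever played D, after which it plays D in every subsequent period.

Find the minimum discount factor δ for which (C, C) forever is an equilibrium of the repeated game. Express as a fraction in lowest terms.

1/8

Cooperation forever yields 16 each period: 16/(1−δ).
Deviating yields 18 once, then 2 forever: 18 + 2δ/(1−δ).
No profitable deviation requires 16/(1−δ) ≥ 18 + 2δ/(1−δ).
Multiplying by (1−δ): 16 ≥ 18(1−δ) + 2δ = 18 − 16δ.
So 16δ ≥ 2, i.e. δ ≥ 2/16 = 1/8.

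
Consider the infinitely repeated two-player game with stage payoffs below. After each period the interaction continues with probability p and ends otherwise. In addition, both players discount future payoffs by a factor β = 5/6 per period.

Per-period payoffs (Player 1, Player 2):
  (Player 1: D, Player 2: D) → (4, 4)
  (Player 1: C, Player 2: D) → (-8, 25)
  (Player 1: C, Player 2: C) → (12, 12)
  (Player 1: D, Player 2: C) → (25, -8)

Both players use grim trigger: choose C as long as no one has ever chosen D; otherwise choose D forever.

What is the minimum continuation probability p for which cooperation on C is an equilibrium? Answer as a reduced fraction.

Expected continuation weight on next period's payoff is β·p = 5/6·p, which plays the role of the discount factor.
Cooperation requires 5/6·p ≥ (25−12)/(25−4) = 13/21, hence p ≥ 26/35.

26/35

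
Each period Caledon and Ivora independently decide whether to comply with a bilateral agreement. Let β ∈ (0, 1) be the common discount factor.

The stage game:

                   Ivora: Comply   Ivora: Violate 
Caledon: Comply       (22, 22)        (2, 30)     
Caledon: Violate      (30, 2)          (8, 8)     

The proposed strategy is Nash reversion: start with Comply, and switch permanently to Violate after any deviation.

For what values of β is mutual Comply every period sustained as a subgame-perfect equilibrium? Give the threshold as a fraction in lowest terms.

4/11

22/(1−β) ≥ 30 + 8β/(1−β)
22 ≥ 30 − 22β
β ≥ 8/22 = 4/11.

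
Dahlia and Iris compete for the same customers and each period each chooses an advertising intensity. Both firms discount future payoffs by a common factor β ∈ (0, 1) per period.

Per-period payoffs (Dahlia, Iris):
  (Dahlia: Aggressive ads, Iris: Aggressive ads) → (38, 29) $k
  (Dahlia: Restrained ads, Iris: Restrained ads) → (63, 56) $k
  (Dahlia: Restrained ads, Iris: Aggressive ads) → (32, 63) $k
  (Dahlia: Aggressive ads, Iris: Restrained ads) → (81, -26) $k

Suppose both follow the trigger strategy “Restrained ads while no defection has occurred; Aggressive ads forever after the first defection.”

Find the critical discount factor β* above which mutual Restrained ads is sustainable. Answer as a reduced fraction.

Dahlia's threshold: (81−63)/(81−38) = 18/43.
Iris's threshold: (63−56)/(63−29) = 7/34.
18/43 > 7/34, so Dahlia binds and β* = 18/43.

18/43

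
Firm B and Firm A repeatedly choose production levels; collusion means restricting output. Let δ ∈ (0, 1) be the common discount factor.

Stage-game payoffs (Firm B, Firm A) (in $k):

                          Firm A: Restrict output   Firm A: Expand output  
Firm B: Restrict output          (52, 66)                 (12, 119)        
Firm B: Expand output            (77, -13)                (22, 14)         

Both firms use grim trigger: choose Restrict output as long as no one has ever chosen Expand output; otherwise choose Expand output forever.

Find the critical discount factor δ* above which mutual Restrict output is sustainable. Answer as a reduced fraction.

53/105

For Firm B: deviation gain 77−52 = 25, per-period punishment loss 52−22 = 30. IC gives δ ≥ 25/55 = 5/11.
For Firm A: gain 53, loss 52 per period, so δ ≥ 53/105.
The tighter constraint is Firm A's, so cooperation needs δ ≥ 53/105.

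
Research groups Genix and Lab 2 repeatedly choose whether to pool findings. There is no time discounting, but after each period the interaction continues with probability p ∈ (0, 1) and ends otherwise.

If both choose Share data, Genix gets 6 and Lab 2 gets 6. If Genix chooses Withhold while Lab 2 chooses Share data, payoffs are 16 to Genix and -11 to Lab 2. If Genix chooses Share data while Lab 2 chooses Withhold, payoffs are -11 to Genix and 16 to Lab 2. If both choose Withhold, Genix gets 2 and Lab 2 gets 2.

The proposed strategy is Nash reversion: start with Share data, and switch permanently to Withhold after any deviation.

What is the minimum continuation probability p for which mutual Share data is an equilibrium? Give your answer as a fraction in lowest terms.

5/7

Expected cooperation value is 6 + p·6 + p²·6 + … = 6/(1−p); deviation gives 16 + p·2/(1−p).
6 ≥ 16(1−p) + 2p ⇒ 14p ≥ 10 ⇒ p ≥ 10/14 = 5/7.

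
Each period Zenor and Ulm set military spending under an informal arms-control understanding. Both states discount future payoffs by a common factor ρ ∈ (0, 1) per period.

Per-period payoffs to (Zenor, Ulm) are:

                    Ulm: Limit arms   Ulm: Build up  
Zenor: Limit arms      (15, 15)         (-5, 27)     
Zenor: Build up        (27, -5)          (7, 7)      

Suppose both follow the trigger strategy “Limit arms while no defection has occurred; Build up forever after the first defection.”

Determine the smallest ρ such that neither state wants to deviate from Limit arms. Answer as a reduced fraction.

3/5

Under grim trigger the critical discount factor is (T−C)/(T−P) with T = 27, C = 15, P = 7.
ρ* = (27−15)/(27−7) = 12/20 = 3/5.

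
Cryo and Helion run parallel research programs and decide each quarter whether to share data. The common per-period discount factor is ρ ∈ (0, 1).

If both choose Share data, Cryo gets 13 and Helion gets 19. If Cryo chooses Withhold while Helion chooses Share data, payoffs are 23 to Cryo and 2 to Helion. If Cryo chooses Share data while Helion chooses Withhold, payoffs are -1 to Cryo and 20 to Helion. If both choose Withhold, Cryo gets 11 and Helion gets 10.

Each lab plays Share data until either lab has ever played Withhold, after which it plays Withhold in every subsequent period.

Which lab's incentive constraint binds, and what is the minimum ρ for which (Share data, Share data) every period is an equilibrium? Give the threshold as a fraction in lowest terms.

For Cryo: deviation gain 23−13 = 10, per-period punishment loss 13−11 = 2. IC gives ρ ≥ 10/12 = 5/6.
For Helion: gain 1, loss 9 per period, so ρ ≥ 1/10.
The tighter constraint is Cryo's, so cooperation needs ρ ≥ 5/6.

Cryo; ρ ≥ 5/6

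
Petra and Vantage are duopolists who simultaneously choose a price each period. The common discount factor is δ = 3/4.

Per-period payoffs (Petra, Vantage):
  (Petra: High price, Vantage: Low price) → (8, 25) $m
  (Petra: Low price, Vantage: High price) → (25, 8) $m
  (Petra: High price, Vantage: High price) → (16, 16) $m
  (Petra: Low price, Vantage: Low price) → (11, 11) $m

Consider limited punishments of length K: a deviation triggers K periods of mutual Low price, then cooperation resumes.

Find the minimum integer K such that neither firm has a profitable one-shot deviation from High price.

4

IC: δ(1−δ^K)/(1−δ) ≥ (25−16)/(16−11) = 9/5.
With δ = 3/4: need 1 − δ^K ≥ 9/5·(1−3/4)/(3/4), i.e. δ^K ≤ 0.4000.
Since (3/4)^3 = 0.4219 and (3/4)^4 = 0.3164, the smallest such K is 4.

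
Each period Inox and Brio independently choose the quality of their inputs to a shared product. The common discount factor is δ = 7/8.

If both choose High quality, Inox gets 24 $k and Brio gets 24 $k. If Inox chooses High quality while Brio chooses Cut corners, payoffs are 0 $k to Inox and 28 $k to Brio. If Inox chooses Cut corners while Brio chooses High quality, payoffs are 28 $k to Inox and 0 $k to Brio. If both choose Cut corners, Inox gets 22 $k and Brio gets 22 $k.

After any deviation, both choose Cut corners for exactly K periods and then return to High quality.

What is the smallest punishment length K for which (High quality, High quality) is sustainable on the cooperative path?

3

IC: δ(1−δ^K)/(1−δ) ≥ (28−24)/(24−22) = 2.
With δ = 7/8: need 1 − δ^K ≥ 2·(1−7/8)/(7/8), i.e. δ^K ≤ 0.7143.
Since (7/8)^2 = 0.7656 and (7/8)^3 = 0.6699, the smallest such K is 3.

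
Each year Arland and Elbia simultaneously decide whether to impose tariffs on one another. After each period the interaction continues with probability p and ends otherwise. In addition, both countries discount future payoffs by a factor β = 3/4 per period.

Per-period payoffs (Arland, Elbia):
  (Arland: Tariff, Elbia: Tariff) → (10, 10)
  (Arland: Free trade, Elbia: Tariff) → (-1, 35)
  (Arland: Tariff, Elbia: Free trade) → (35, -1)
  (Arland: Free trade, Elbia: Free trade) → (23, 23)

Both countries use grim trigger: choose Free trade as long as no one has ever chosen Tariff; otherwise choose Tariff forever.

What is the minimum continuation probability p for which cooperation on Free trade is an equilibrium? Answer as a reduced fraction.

16/25

With continuation probability p and discount β, the effective per-period discount factor is βp.
Grim-trigger IC: βp ≥ (35−23)/(35−10) = 12/25.
So p ≥ (12/25)/(3/4) = 16/25.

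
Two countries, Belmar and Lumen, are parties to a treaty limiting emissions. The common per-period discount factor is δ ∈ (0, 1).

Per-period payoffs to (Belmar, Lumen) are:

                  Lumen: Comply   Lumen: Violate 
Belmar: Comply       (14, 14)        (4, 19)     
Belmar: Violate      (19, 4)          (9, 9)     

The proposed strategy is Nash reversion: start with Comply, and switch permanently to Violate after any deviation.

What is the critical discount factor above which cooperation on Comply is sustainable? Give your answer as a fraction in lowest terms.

Under grim trigger the critical discount factor is (T−C)/(T−P) with T = 19, C = 14, P = 9.
δ* = (19−14)/(19−9) = 5/10 = 1/2.

1/2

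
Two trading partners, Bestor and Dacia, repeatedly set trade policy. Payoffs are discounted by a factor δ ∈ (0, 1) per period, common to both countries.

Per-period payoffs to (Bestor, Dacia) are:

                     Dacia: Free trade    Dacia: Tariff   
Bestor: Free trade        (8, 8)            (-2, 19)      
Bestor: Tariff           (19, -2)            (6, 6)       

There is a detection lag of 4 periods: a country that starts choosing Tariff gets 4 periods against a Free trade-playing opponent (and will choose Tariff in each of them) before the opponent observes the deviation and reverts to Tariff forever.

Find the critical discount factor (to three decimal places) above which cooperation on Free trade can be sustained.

0.959

Deviating for the 4 undetected periods gains 19−8 = 11 per period over cooperation, then loses 8−6 = 2 per period forever once punishment starts.
Gain: 11(1 + δ + … + δ^3); loss: 2·δ^4/(1−δ).
No profitable deviation ⇔ 11(1−δ^4) ≤ 2·δ^4, i.e. δ^4 ≥ 11/(11+2) = 11/13.
Hence δ ≥ (11/13)^(1/4) ≈ 0.959.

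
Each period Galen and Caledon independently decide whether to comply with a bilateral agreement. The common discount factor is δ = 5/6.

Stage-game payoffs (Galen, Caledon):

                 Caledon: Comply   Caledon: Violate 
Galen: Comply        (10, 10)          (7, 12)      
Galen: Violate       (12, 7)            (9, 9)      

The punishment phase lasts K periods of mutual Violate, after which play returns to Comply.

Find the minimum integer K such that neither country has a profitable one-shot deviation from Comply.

IC: δ(1−δ^K)/(1−δ) ≥ (12−10)/(10−9) = 2.
With δ = 5/6: need 1 − δ^K ≥ 2·(1−5/6)/(5/6), i.e. δ^K ≤ 0.6000.
Since (5/6)^2 = 0.6944 and (5/6)^3 = 0.5787, the smallest such K is 3.

3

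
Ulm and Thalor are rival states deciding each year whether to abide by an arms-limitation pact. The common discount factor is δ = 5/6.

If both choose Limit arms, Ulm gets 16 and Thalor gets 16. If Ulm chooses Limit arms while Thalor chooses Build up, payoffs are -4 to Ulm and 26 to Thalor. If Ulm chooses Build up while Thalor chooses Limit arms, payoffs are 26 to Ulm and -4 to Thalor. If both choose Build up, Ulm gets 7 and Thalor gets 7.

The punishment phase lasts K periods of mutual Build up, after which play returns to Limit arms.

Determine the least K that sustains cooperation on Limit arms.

No profitable deviation requires (16−7)(δ+…+δ^K) ≥ 26−16, i.e. δ+…+δ^K ≥ 10/9 ≈ 1.1111.
With δ = 5/6, the partial sums are K=1: 0.8333, K=2: 1.5278.
K = 2 is the first length at which the sum reaches 1.1111.

2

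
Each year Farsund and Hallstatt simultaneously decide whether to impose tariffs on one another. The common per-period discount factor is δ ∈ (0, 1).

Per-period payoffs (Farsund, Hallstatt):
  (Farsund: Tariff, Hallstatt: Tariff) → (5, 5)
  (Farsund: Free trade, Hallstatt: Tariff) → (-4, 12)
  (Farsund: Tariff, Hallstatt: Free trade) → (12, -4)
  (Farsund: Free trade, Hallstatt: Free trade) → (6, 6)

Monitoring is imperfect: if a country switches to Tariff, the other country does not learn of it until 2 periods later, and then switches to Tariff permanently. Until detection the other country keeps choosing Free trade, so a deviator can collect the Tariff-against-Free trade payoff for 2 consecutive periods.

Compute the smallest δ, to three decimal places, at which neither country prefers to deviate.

The best deviation is to choose Tariff for all 2 undetected periods, earning 12 each, then 5 forever once detected.
Deviation value: 12(1−δ^2)/(1−δ) + 5δ^2/(1−δ); cooperation value: 6/(1−δ).
IC: 6 ≥ 12(1−δ^2) + 5δ^2 = 12 − 7δ^2.
So δ^2 ≥ 6/7, giving δ ≥ (6/7)^(1/2) ≈ 0.926.

0.926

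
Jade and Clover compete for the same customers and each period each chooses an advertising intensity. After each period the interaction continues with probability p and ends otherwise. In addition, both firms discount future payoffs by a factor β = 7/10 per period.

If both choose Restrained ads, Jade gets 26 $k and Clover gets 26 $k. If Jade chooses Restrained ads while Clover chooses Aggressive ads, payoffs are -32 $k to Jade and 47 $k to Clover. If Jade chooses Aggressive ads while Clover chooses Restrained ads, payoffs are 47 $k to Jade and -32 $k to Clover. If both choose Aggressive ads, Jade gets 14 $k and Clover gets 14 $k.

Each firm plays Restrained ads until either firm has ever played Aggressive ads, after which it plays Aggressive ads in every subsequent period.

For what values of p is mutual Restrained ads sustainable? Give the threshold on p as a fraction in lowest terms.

10/11

With continuation probability p and discount β, the effective per-period discount factor is βp.
Grim-trigger IC: βp ≥ (47−26)/(47−14) = 7/11.
So p ≥ (7/11)/(7/10) = 10/11.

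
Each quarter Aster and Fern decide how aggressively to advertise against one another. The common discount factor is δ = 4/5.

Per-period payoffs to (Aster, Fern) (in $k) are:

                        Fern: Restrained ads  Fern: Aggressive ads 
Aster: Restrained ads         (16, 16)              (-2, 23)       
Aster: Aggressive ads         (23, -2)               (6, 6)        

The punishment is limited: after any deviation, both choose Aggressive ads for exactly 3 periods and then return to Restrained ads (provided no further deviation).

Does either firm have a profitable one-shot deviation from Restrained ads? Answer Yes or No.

No

A one-shot deviation gives 23 now, then 6 for 3 periods, then back to 16.
Gain from deviating: (23−16) today; loss: (16−6) in each of the next 3 periods.
No-deviation condition: (16−6)(δ+…+δ^3) ≥ 23−16, i.e. δ+…+δ^3 ≥ 7/10.
At δ = 4/5: δ+…+δ^3 = 1.9520 ≥ 0.7000.
So cooperation is sustainable.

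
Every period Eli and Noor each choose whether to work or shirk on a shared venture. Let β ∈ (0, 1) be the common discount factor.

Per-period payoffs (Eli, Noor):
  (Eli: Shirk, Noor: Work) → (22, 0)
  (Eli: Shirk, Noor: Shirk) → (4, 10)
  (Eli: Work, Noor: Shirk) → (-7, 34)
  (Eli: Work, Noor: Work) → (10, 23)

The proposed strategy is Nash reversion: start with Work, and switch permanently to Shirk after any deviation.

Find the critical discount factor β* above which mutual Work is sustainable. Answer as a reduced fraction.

Eli's threshold: (22−10)/(22−4) = 2/3.
Noor's threshold: (34−23)/(34−10) = 11/24.
2/3 > 11/24, so Eli binds and β* = 2/3.

2/3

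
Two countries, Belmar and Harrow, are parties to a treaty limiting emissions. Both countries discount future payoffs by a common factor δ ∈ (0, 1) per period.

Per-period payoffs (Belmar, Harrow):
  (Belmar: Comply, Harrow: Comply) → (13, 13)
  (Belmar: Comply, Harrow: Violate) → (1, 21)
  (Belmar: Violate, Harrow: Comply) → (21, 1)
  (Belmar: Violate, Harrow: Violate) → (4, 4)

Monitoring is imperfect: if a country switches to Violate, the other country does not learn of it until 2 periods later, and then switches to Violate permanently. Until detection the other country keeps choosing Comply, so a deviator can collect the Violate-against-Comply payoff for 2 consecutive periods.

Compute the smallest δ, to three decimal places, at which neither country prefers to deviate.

The best deviation is to choose Violate for all 2 undetected periods, earning 21 each, then 4 forever once detected.
Deviation value: 21(1−δ^2)/(1−δ) + 4δ^2/(1−δ); cooperation value: 13/(1−δ).
IC: 13 ≥ 21(1−δ^2) + 4δ^2 = 21 − 17δ^2.
So δ^2 ≥ 8/17, giving δ ≥ (8/17)^(1/2) ≈ 0.686.

0.686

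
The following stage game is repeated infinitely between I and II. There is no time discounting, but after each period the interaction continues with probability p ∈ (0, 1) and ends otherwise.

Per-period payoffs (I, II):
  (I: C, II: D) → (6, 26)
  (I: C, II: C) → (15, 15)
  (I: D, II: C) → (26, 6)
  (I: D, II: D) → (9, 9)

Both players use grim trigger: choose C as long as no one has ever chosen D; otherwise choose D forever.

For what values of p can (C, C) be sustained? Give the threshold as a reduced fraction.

11/17

Expected cooperation value is 15 + p·15 + p²·15 + … = 15/(1−p); deviation gives 26 + p·9/(1−p).
15 ≥ 26(1−p) + 9p ⇒ 17p ≥ 11 ⇒ p ≥ 11/17.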